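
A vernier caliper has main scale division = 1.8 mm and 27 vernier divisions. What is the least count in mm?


LC = MSD / n_div
= 1.8 / 27
= 0.0667

0.0667


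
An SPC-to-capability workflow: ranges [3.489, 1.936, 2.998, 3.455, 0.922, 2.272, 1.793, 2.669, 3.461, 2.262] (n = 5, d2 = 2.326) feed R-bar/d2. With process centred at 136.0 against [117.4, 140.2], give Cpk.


R_bar = (3.489 + 1.936 + 2.998 + 3.455 + 0.922 + 2.272 + 1.793 + 2.669 + 3.461 + 2.262) / 10 = 2.5257
sigma = R_bar / d2 = 2.5257 / 2.326 = 1.0858555
Cp = (USL - LSL)/(6*sigma) = (140.2 - 117.4)/(6*1.0858555) = 3.4995
Cpu = (140.2 - 136.0)/(3*1.0858555) = 1.2893
Cpl = (136.0 - 117.4)/(3*1.0858555) = 5.7098
Cpk = min(Cpu, Cpl) = 1.2893

1.2893


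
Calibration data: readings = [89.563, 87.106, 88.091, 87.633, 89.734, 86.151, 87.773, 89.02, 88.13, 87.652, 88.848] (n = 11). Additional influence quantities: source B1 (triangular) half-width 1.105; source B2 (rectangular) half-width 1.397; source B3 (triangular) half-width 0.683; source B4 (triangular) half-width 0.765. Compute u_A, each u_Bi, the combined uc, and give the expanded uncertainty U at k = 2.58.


mean = (89.563 + 87.106 + 88.091 + 87.633 + 89.734 + 86.151 + 87.773 + 89.02 + 88.13 + 87.652 + 88.848) / 11 = 88.15463636
s = sqrt(sum((x - mean)^2)/(n-1)) = 1.0722282
u_A = s / sqrt(n) = 1.0722282 / sqrt(11) = 0.32328897
u_B1 = 1.105 / sqrt(6) = 0.45111436
u_B2 = 1.397 / sqrt(3) = 0.80655833
u_B3 = 0.683 / sqrt(6) = 0.27883358
u_B4 = 0.765 / sqrt(6) = 0.31230994
uc = sqrt(0.32328897^2 + 0.45111436^2 + 0.80655833^2 + 0.27883358^2 + 0.31230994^2) = 1.0648201
U = k * uc = 2.58 * 1.0648201
U = 2.7472

2.7472


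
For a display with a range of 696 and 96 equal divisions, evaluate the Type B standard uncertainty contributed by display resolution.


resolution = range / divisions
resolution = 696 / 96 = 7.25
u_res = resolution / (2*sqrt(3))
u_res = 7.25 / 3.4641016
u_res = 2.0929

2.0929


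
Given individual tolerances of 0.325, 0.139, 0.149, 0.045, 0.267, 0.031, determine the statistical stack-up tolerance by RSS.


RSS = sqrt(0.325^2 + 0.139^2 + 0.149^2 + 0.045^2 + 0.267^2 + 0.031^2)
= sqrt(0.221422)
= 0.4706

0.4706


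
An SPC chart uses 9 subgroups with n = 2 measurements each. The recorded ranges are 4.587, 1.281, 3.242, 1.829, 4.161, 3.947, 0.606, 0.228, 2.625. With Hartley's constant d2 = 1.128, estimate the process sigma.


R_bar = (4.587 + 1.281 + 3.242 + 1.829 + 4.161 + 3.947 + 0.606 + 0.228 + 2.625) / 9
R_bar = 22.506 / 9 = 2.5006667
sigma_hat = R_bar / d2 = 2.5006667 / 1.128 = 2.2169

2.2169


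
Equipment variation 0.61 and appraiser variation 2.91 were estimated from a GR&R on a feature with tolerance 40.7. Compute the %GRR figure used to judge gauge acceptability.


GRR = sqrt(EV^2 + AV^2) = sqrt(0.61^2 + 2.91^2) = 2.9732474
%GRR = GRR / tol * 100 = 2.9732474 / 40.7 * 100
%GRR = 7.3053

7.3053


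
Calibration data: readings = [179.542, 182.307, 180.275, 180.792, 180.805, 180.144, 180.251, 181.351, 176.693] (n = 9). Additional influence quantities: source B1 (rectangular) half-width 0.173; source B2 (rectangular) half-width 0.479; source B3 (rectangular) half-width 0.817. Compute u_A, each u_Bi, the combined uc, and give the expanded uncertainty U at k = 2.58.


mean = (179.542 + 182.307 + 180.275 + 180.792 + 180.805 + 180.144 + 180.251 + 181.351 + 176.693) / 9 = 180.24
s = sqrt(sum((x - mean)^2)/(n-1)) = 1.5495852
u_A = s / sqrt(n) = 1.5495852 / sqrt(9) = 0.5165284
u_B1 = 0.173 / sqrt(3) = 0.099881597
u_B2 = 0.479 / sqrt(3) = 0.27655078
u_B3 = 0.817 / sqrt(3) = 0.47169517
uc = sqrt(0.5165284^2 + 0.099881597^2 + 0.27655078^2 + 0.47169517^2) = 0.75878494
U = k * uc = 2.58 * 0.75878494
U = 1.9577

1.9577


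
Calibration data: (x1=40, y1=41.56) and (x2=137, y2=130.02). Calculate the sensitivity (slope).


slope = (y2 - y1) / (x2 - x1)
= (130.02 - 41.56) / (137 - 40)
= 88.4600 / 97
= 0.9120

0.9120


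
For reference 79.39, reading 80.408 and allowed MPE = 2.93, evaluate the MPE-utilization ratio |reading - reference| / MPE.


e = indication - reference = 80.408 - 79.39 = 1.0180
|e| = 1.0180
ratio = |e| / MPE = 1.0180 / 2.93
ratio = 0.3474

0.3474


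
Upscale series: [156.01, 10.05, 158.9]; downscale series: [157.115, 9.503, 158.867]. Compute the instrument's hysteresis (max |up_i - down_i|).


|156.01 - 157.115| = 1.1050
|10.05 - 9.503| = 0.5470
|158.9 - 158.867| = 0.0330
hysteresis = max(diffs) = 1.1050

1.1050


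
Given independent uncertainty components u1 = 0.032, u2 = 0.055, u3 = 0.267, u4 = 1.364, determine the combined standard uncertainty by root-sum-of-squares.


uc = sqrt(0.032^2 + 0.055^2 + 0.267^2 + 1.364^2)
uc = sqrt(1.935834)
uc = 1.3913

1.3913


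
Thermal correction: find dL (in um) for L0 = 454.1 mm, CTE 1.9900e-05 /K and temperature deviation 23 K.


dL = L * alpha * dT
= 454.1 * 1.9900e-05 * 23
= 0.2078416 mm
dL_um = 0.2078416 * 1000 = 207.8416 um

207.8416


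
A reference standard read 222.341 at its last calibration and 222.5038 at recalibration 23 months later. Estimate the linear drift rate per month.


rate = (v2 - v1) / months
= (222.5038 - 222.341) / 23
= 0.1628 / 23
= 0.0071

0.0071


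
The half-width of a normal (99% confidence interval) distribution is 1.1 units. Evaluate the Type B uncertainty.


u_B = half_width / 2.576
u_B = 1.1 / 2.576
u_B = 0.4270

0.4270


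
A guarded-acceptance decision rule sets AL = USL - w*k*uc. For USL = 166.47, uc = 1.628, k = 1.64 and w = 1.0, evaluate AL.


U = k * uc = 1.64 * 1.628 = 2.66992
guard band g = w * U = 1.0 * 2.66992 = 2.66992
AL = USL - g = 166.47 - 2.66992
AL = 163.8001

163.8001


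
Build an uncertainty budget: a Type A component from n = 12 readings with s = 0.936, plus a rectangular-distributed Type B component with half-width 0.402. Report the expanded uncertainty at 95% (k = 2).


u_A = s / sqrt(n) = 0.936 / sqrt(12) = 0.27019993
u_B = half_width / sqrt(3) = 0.402 / sqrt(3) = 0.23209481
uc = sqrt(u_A^2 + u_B^2) = sqrt(0.27019993^2 + 0.23209481^2) = 0.35619658
U = k * uc = 2 * 0.35619658
U = 0.7124

0.7124


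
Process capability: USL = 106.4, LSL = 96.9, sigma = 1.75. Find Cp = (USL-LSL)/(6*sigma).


Cp = (USL - LSL) / (6 * sigma)
= (106.4 - 96.9) / (6 * 1.75)
= 9.5000 / 10.5000
= 0.9048

0.9048


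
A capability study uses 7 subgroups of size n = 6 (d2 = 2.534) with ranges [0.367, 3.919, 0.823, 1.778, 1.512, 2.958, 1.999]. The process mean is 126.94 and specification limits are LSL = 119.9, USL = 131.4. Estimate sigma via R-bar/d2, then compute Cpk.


R_bar = (0.367 + 3.919 + 0.823 + 1.778 + 1.512 + 2.958 + 1.999) / 7 = 1.908
sigma = R_bar / d2 = 1.908 / 2.534 = 0.75295975
Cp = (USL - LSL)/(6*sigma) = (131.4 - 119.9)/(6*0.75295975) = 2.5455
Cpu = (131.4 - 126.94)/(3*0.75295975) = 1.9744
Cpl = (126.94 - 119.9)/(3*0.75295975) = 3.1166
Cpk = min(Cpu, Cpl) = 1.9744

1.9744


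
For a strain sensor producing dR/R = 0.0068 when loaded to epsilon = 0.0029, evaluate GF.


GF = (dR/R) / epsilon
= 0.0068 / 0.0029
= 2.3448

2.3448


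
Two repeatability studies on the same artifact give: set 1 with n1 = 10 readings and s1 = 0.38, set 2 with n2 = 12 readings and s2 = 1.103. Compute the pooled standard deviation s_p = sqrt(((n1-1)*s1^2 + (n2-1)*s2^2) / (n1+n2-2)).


s_p = sqrt(((n1-1)*s1^2 + (n2-1)*s2^2) / (n1+n2-2))
numerator = (10-1)*0.38^2 + (12-1)*1.103^2 = 1.2996 + 13.382699 = 14.682299
denominator = 10 + 12 - 2 = 20
s_p^2 = 14.682299 / 20 = 0.73411495
s_p = sqrt(0.73411495) = 0.8568

0.8568


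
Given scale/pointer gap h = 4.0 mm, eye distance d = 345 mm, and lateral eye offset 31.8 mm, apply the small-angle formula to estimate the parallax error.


error = h * offset / d
= 4.0 * 31.8 / 345
= 0.3687

0.3687


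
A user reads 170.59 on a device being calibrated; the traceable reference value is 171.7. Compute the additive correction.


Correction = standard - reading
= 171.7 - 170.59
= 1.1100

1.1100


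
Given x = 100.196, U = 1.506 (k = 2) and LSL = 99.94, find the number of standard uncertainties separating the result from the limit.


u = U / k = 1.506 / 2 = 0.753
margin = |LSL - x| = |99.94 - 100.196| = 0.256
z = margin / u = 0.256 / 0.753
z = 0.3400

0.3400


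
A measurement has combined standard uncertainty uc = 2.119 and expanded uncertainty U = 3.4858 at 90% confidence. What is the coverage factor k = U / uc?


k = U / uc
k = 3.4858 / 2.119
k = 1.645

1.645


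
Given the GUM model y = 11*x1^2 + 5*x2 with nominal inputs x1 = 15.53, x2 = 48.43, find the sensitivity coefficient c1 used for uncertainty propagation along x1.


y = 11*x1^2 + 5*x2
dy/dx1 = 2*11*x1
Evaluate at x1 = 15.53: c1 = 22 * 15.53
c1 = 341.6600

341.6600


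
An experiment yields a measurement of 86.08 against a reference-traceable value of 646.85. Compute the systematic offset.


Systematic error = measured - true
= 86.08 - 646.85
= -560.7700

-560.7700


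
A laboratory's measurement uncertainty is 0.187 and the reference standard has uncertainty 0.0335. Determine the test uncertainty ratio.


TUR = u_lab / u_ref
= 0.187 / 0.0335
= 5.5821

5.5821


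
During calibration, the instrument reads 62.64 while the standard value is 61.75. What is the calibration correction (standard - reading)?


Correction = standard - reading
= 61.75 - 62.64
= -0.8900

-0.8900


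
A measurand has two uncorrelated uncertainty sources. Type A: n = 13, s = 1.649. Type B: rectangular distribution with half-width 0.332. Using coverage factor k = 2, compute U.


u_A = s / sqrt(n) = 1.649 / sqrt(13) = 0.45735031
u_B = half_width / sqrt(3) = 0.332 / sqrt(3) = 0.19168029
uc = sqrt(u_A^2 + u_B^2) = sqrt(0.45735031^2 + 0.19168029^2) = 0.49589378
U = k * uc = 2 * 0.49589378
U = 0.9918

0.9918


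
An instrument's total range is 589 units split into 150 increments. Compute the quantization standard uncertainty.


resolution = range / divisions
resolution = 589 / 150 = 3.9266667
u_res = resolution / (2*sqrt(3))
u_res = 3.9266667 / 3.4641016
u_res = 1.1335

1.1335


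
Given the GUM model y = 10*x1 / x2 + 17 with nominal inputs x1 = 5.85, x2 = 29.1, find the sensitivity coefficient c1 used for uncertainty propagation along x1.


y = 10*x1 / x2 + 17
dy/dx1 = 10/x2
Evaluate at x2 = 29.1: c1 = 10 / 29.1
c1 = 0.3436

0.3436


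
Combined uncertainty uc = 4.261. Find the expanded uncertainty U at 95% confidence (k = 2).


U = k * uc
U = 2 * 4.261
U = 8.5220

8.5220


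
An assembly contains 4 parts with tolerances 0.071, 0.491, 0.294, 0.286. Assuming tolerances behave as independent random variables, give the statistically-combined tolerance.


RSS = sqrt(0.071^2 + 0.491^2 + 0.294^2 + 0.286^2)
= sqrt(0.414354)
= 0.6437

0.6437


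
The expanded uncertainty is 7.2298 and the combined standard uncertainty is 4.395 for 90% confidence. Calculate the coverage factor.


k = U / uc
k = 7.2298 / 4.395
k = 1.645

1.645


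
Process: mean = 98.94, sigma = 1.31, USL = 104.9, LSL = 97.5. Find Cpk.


Cpu = (USL - mean) / (3*sigma) = (104.9 - 98.94) / (3*1.31) = 1.5165
Cpl = (mean - LSL) / (3*sigma) = (98.94 - 97.5) / (3*1.31) = 0.3664
Cpk = min(Cpu, Cpl) = 0.3664

0.3664


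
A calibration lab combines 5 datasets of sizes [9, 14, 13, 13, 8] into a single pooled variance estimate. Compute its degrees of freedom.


nu = sum_i (n_i - 1)
nu = ((9 - 1) + (14 - 1) + (13 - 1) + (13 - 1) + (8 - 1))
nu = 8 + 13 + 12 + 12 + 7
nu = 52

52


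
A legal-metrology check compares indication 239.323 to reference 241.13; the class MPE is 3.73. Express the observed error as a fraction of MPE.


e = indication - reference = 239.323 - 241.13 = -1.8070
|e| = 1.8070
ratio = |e| / MPE = 1.8070 / 3.73
ratio = 0.4845

0.4845


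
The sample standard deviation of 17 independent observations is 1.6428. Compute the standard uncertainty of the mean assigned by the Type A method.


u_A = s / sqrt(n)
u_A = 1.6428 / sqrt(17)
u_A = 1.6428 / 4.1231056
u_A = 0.3984

0.3984


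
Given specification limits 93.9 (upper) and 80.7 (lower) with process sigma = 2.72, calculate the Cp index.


Cp = (USL - LSL) / (6 * sigma)
= (93.9 - 80.7) / (6 * 2.72)
= 13.2000 / 16.3200
= 0.8088

0.8088


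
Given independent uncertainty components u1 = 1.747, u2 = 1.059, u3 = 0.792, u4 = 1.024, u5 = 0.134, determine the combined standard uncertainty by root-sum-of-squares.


uc = sqrt(1.747^2 + 1.059^2 + 0.792^2 + 1.024^2 + 0.134^2)
uc = sqrt(5.867286)
uc = 2.4222

2.4222


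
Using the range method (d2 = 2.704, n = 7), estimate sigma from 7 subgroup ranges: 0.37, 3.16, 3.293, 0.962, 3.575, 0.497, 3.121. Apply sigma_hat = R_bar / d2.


R_bar = (0.37 + 3.16 + 3.293 + 0.962 + 3.575 + 0.497 + 3.121) / 7
R_bar = 14.978 / 7 = 2.1397143
sigma_hat = R_bar / d2 = 2.1397143 / 2.704 = 0.7913

0.7913


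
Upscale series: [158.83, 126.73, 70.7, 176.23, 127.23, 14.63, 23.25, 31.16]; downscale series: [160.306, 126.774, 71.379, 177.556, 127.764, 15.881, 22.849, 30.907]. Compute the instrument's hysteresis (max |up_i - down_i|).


|158.83 - 160.306| = 1.4760
|126.73 - 126.774| = 0.0440
|70.7 - 71.379| = 0.6790
|176.23 - 177.556| = 1.3260
|127.23 - 127.764| = 0.5340
|14.63 - 15.881| = 1.2510
|23.25 - 22.849| = 0.4010
|31.16 - 30.907| = 0.2530
hysteresis = max(diffs) = 1.4760

1.4760


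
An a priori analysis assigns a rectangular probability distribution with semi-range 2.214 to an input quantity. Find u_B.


u_B = half_width / sqrt(3)
u_B = 2.214 / 1.7320508
u_B = 1.2783

1.2783


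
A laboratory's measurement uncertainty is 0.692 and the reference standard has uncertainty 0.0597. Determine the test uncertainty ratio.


TUR = u_lab / u_ref
= 0.692 / 0.0597
= 11.5913

11.5913


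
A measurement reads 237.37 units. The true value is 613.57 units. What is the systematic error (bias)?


Systematic error = measured - true
= 237.37 - 613.57
= -376.2000

-376.2000


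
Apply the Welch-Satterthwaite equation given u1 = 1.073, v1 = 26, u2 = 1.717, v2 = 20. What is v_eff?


uc = sqrt(u1^2 + u2^2) = sqrt(1.073^2 + 1.717^2) = 2.024702
v_eff = uc^4 / (u1^4/v1 + u2^4/v2)
= 2.024702^4 / (1.073^4/26 + 1.717^4/20)
= 16.805229 / 0.48554446
v_eff = 34.6111

34.6111


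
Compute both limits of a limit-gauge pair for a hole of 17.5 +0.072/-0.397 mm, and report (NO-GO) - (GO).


GO = nominal - lower_tol (smallest hole = maximum material condition)
GO = 17.5 - 0.397 = 17.103
NO-GO = nominal + upper_tol (largest hole = least material condition)
NO-GO = 17.5 + 0.072 = 17.572
spread = NO-GO - GO = 17.572 - 17.103 = 0.4690

0.4690


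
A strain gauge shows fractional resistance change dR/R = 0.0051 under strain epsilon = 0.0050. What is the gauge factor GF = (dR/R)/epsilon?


GF = (dR/R) / epsilon
= 0.0051 / 0.0050
= 1.0200

1.0200


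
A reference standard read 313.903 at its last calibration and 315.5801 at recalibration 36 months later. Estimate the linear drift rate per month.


rate = (v2 - v1) / months
= (315.5801 - 313.903) / 36
= 1.6771 / 36
= 0.0466

0.0466


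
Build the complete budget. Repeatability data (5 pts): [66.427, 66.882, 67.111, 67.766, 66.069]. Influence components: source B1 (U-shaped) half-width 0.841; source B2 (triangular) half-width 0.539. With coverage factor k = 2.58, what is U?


mean = (66.427 + 66.882 + 67.111 + 67.766 + 66.069) / 5 = 66.851
s = sqrt(sum((x - mean)^2)/(n-1)) = 0.65136127
u_A = s / sqrt(n) = 0.65136127 / sqrt(5) = 0.29129762
u_B1 = 0.841 / sqrt(2) = 0.5946768
u_B2 = 0.539 / sqrt(6) = 0.22004583
uc = sqrt(0.29129762^2 + 0.5946768^2 + 0.22004583^2) = 0.69779293
U = k * uc = 2.58 * 0.69779293
U = 1.8003

1.8003


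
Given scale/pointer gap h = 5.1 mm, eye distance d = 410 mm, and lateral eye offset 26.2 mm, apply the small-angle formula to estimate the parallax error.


error = h * offset / d
= 5.1 * 26.2 / 410
= 0.3259

0.3259


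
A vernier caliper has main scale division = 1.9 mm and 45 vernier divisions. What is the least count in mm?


LC = MSD / n_div
= 1.9 / 45
= 0.0422

0.0422


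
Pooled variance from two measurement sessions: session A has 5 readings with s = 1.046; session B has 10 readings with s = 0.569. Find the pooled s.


s_p = sqrt(((n1-1)*s1^2 + (n2-1)*s2^2) / (n1+n2-2))
numerator = (5-1)*1.046^2 + (10-1)*0.569^2 = 4.376464 + 2.913849 = 7.290313
denominator = 5 + 10 - 2 = 13
s_p^2 = 7.290313 / 13 = 0.56079331
s_p = sqrt(0.56079331) = 0.7489

0.7489


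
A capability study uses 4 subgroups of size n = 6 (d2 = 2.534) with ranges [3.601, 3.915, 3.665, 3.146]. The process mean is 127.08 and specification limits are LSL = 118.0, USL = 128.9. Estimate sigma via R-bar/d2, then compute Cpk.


R_bar = (3.601 + 3.915 + 3.665 + 3.146) / 4 = 3.58175
sigma = R_bar / d2 = 3.58175 / 2.534 = 1.4134767
Cp = (USL - LSL)/(6*sigma) = (128.9 - 118.0)/(6*1.4134767) = 1.2852
Cpu = (128.9 - 127.08)/(3*1.4134767) = 0.4292
Cpl = (127.08 - 118.0)/(3*1.4134767) = 2.1413
Cpk = min(Cpu, Cpl) = 0.4292

0.4292


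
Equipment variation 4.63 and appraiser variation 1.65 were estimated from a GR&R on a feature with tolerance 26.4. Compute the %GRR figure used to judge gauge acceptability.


GRR = sqrt(EV^2 + AV^2) = sqrt(4.63^2 + 1.65^2) = 4.9152213
%GRR = GRR / tol * 100 = 4.9152213 / 26.4 * 100
%GRR = 18.6183

18.6183


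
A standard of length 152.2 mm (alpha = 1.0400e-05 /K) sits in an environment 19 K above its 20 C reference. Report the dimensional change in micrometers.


dL = L * alpha * dT
= 152.2 * 1.0400e-05 * 19
= 0.0300747 mm
dL_um = 0.0300747 * 1000 = 30.0747 um

30.0747


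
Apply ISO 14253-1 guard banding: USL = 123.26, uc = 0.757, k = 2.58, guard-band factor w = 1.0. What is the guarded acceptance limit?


U = k * uc = 2.58 * 0.757 = 1.95306
guard band g = w * U = 1.0 * 1.95306 = 1.95306
AL = USL - g = 123.26 - 1.95306
AL = 121.3069

121.3069


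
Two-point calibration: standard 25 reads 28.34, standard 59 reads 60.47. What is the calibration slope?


slope = (y2 - y1) / (x2 - x1)
= (60.47 - 28.34) / (59 - 25)
= 32.1300 / 34
= 0.9450

0.9450


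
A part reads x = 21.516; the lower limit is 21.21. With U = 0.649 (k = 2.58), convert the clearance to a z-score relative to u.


u = U / k = 0.649 / 2.58 = 0.25155039
margin = |LSL - x| = |21.21 - 21.516| = 0.306
z = margin / u = 0.306 / 0.25155039
z = 1.2165

1.2165


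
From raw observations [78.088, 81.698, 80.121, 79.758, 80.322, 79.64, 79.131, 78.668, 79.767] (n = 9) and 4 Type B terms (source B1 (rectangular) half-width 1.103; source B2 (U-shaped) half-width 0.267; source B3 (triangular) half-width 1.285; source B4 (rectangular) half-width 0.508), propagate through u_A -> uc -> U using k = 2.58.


mean = (78.088 + 81.698 + 80.121 + 79.758 + 80.322 + 79.64 + 79.131 + 78.668 + 79.767) / 9 = 79.68811111
s = sqrt(sum((x - mean)^2)/(n-1)) = 1.0340236
u_A = s / sqrt(n) = 1.0340236 / sqrt(9) = 0.34467453
u_B1 = 1.103 / sqrt(3) = 0.63681735
u_B2 = 0.267 / sqrt(2) = 0.18879751
u_B3 = 1.285 / sqrt(6) = 0.52459905
u_B4 = 0.508 / sqrt(3) = 0.29329394
uc = sqrt(0.34467453^2 + 0.63681735^2 + 0.18879751^2 + 0.52459905^2 + 0.29329394^2) = 0.95979522
U = k * uc = 2.58 * 0.95979522
U = 2.4763

2.4763


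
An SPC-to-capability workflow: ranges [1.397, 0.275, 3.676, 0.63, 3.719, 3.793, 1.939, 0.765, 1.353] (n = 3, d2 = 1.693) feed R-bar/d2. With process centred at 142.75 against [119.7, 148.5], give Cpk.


R_bar = (1.397 + 0.275 + 3.676 + 0.63 + 3.719 + 3.793 + 1.939 + 0.765 + 1.353) / 9 = 1.9496667
sigma = R_bar / d2 = 1.9496667 / 1.693 = 1.1516047
Cp = (USL - LSL)/(6*sigma) = (148.5 - 119.7)/(6*1.1516047) = 4.1681
Cpu = (148.5 - 142.75)/(3*1.1516047) = 1.6643
Cpl = (142.75 - 119.7)/(3*1.1516047) = 6.6718
Cpk = min(Cpu, Cpl) = 1.6643

1.6643


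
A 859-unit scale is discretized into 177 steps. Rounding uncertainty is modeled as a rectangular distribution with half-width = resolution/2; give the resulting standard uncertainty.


resolution = range / divisions
resolution = 859 / 177 = 4.8531073
u_res = resolution / (2*sqrt(3))
u_res = 4.8531073 / 3.4641016
u_res = 1.4010

1.4010


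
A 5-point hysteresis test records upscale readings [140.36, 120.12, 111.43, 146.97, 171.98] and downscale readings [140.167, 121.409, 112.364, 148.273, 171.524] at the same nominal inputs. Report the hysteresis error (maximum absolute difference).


|140.36 - 140.167| = 0.1930
|120.12 - 121.409| = 1.2890
|111.43 - 112.364| = 0.9340
|146.97 - 148.273| = 1.3030
|171.98 - 171.524| = 0.4560
hysteresis = max(diffs) = 1.3030

1.3030


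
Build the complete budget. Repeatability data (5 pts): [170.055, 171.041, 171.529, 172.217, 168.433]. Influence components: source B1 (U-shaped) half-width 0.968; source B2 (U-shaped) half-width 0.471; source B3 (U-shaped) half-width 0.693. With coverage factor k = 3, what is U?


mean = (170.055 + 171.041 + 171.529 + 172.217 + 168.433) / 5 = 170.655
s = sqrt(sum((x - mean)^2)/(n-1)) = 1.4705441
u_A = s / sqrt(n) = 1.4705441 / sqrt(5) = 0.65764731
u_B1 = 0.968 / sqrt(2) = 0.68447936
u_B2 = 0.471 / sqrt(2) = 0.33304729
u_B3 = 0.693 / sqrt(2) = 0.490025
uc = sqrt(0.65764731^2 + 0.68447936^2 + 0.33304729^2 + 0.490025^2) = 1.1189535
U = k * uc = 3 * 1.1189535
U = 3.3569

3.3569


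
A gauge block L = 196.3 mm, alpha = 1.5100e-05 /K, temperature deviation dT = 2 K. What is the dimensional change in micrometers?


dL = L * alpha * dT
= 196.3 * 1.5100e-05 * 2
= 0.0059283 mm
dL_um = 0.0059283 * 1000 = 5.9283 um

5.9283


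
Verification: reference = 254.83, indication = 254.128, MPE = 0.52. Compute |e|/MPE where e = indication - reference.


e = indication - reference = 254.128 - 254.83 = -0.7020
|e| = 0.7020
ratio = |e| / MPE = 0.7020 / 0.52
ratio = 1.3500

1.3500


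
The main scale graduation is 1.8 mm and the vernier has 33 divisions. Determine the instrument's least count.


LC = MSD / n_div
= 1.8 / 33
= 0.0545

0.0545


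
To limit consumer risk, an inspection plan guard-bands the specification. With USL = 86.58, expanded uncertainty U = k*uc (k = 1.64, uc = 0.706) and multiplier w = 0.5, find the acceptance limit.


U = k * uc = 1.64 * 0.706 = 1.15784
guard band g = w * U = 0.5 * 1.15784 = 0.57892
AL = USL - g = 86.58 - 0.57892
AL = 86.0011

86.0011


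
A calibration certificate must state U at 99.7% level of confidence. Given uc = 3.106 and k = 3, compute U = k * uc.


U = k * uc
U = 3 * 3.106
U = 9.3180

9.3180


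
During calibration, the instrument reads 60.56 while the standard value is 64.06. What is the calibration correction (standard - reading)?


Correction = standard - reading
= 64.06 - 60.56
= 3.5000

3.5000


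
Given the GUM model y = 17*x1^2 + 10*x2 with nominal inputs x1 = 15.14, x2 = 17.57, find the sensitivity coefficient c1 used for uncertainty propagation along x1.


y = 17*x1^2 + 10*x2
dy/dx1 = 2*17*x1
Evaluate at x1 = 15.14: c1 = 34 * 15.14
c1 = 514.7600

514.7600


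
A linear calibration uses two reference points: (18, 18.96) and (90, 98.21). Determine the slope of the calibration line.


slope = (y2 - y1) / (x2 - x1)
= (98.21 - 18.96) / (90 - 18)
= 79.2500 / 72
= 1.1007

1.1007


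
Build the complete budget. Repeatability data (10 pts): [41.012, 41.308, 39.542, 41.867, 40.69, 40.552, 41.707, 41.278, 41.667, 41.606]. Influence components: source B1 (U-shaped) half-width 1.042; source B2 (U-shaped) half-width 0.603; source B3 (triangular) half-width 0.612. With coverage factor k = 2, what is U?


mean = (41.012 + 41.308 + 39.542 + 41.867 + 40.69 + 40.552 + 41.707 + 41.278 + 41.667 + 41.606) / 10 = 41.1229
s = sqrt(sum((x - mean)^2)/(n-1)) = 0.70769414
u_A = s / sqrt(n) = 0.70769414 / sqrt(10) = 0.22379254
u_B1 = 1.042 / sqrt(2) = 0.73680527
u_B2 = 0.603 / sqrt(2) = 0.42638539
u_B3 = 0.612 / sqrt(6) = 0.24984795
uc = sqrt(0.22379254^2 + 0.73680527^2 + 0.42638539^2 + 0.24984795^2) = 0.91498284
U = k * uc = 2 * 0.91498284
U = 1.8300

1.8300


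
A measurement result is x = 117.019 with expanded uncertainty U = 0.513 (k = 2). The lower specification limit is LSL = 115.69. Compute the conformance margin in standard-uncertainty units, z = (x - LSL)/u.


u = U / k = 0.513 / 2 = 0.2565
margin = |LSL - x| = |115.69 - 117.019| = 1.329
z = margin / u = 1.329 / 0.2565
z = 5.1813

5.1813


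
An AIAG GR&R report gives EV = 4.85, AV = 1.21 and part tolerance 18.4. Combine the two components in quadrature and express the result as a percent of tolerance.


GRR = sqrt(EV^2 + AV^2) = sqrt(4.85^2 + 1.21^2) = 4.9986598
%GRR = GRR / tol * 100 = 4.9986598 / 18.4 * 100
%GRR = 27.1666

27.1666


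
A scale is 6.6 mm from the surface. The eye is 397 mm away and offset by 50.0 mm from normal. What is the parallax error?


error = h * offset / d
= 6.6 * 50.0 / 397
= 0.8312

0.8312


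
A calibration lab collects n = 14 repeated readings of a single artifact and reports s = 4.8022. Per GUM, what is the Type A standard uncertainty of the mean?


u_A = s / sqrt(n)
u_A = 4.8022 / sqrt(14)
u_A = 4.8022 / 3.7416574
u_A = 1.2834

1.2834


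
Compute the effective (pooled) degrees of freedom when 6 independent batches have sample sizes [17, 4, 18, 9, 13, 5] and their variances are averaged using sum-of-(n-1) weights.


nu = sum_i (n_i - 1)
nu = ((17 - 1) + (4 - 1) + (18 - 1) + (9 - 1) + (13 - 1) + (5 - 1))
nu = 16 + 3 + 17 + 8 + 12 + 4
nu = 60

60


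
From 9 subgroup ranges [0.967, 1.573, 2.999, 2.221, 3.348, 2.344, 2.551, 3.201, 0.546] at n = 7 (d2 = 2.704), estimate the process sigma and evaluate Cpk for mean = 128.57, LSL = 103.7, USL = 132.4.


R_bar = (0.967 + 1.573 + 2.999 + 2.221 + 3.348 + 2.344 + 2.551 + 3.201 + 0.546) / 9 = 2.1944444
sigma = R_bar / d2 = 2.1944444 / 2.704 = 0.81155488
Cp = (USL - LSL)/(6*sigma) = (132.4 - 103.7)/(6*0.81155488) = 5.8940
Cpu = (132.4 - 128.57)/(3*0.81155488) = 1.5731
Cpl = (128.57 - 103.7)/(3*0.81155488) = 10.2150
Cpk = min(Cpu, Cpl) = 1.5731

1.5731


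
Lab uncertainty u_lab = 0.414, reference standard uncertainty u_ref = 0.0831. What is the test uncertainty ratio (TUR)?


TUR = u_lab / u_ref
= 0.414 / 0.0831
= 4.9819

4.9819


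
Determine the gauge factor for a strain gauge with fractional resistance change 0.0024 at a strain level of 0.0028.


GF = (dR/R) / epsilon
= 0.0024 / 0.0028
= 0.8571

0.8571


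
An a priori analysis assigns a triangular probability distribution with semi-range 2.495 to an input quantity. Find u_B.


u_B = half_width / sqrt(6)
u_B = 2.495 / 2.4494897
u_B = 1.0186

1.0186


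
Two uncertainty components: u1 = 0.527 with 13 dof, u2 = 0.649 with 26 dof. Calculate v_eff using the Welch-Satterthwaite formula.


uc = sqrt(u1^2 + u2^2) = sqrt(0.527^2 + 0.649^2) = 0.83602033
v_eff = uc^4 / (u1^4/v1 + u2^4/v2)
= 0.83602033^4 / (0.527^4/13 + 0.649^4/26)
= 0.48850313 / 0.012756811
v_eff = 38.2935

38.2935


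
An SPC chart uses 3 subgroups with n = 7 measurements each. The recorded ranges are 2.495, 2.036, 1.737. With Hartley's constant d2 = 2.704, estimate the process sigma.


R_bar = (2.495 + 2.036 + 1.737) / 3
R_bar = 6.268 / 3 = 2.0893333
sigma_hat = R_bar / d2 = 2.0893333 / 2.704 = 0.7727

0.7727


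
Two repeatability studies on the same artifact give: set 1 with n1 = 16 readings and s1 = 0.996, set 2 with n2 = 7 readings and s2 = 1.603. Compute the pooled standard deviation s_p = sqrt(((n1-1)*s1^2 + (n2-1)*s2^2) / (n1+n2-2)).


s_p = sqrt(((n1-1)*s1^2 + (n2-1)*s2^2) / (n1+n2-2))
numerator = (16-1)*0.996^2 + (7-1)*1.603^2 = 14.88024 + 15.417654 = 30.297894
denominator = 16 + 7 - 2 = 21
s_p^2 = 30.297894 / 21 = 1.4427569
s_p = sqrt(1.4427569) = 1.2011

1.2011


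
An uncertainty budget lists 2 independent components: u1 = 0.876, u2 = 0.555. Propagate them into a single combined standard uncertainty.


uc = sqrt(0.876^2 + 0.555^2)
uc = sqrt(1.075401)
uc = 1.0370

1.0370


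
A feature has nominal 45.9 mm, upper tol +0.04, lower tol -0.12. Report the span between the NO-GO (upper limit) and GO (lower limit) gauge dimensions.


GO = nominal - lower_tol (smallest hole = maximum material condition)
GO = 45.9 - 0.12 = 45.78
NO-GO = nominal + upper_tol (largest hole = least material condition)
NO-GO = 45.9 + 0.04 = 45.94
spread = NO-GO - GO = 45.94 - 45.78 = 0.1600

0.1600


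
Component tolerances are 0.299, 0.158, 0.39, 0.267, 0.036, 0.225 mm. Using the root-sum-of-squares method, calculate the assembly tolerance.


RSS = sqrt(0.299^2 + 0.158^2 + 0.39^2 + 0.267^2 + 0.036^2 + 0.225^2)
= sqrt(0.389675)
= 0.6242

0.6242


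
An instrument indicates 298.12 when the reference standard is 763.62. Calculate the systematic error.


Systematic error = measured - true
= 298.12 - 763.62
= -465.5000

-465.5000


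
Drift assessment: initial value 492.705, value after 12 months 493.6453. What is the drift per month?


rate = (v2 - v1) / months
= (493.6453 - 492.705) / 12
= 0.9403 / 12
= 0.0784

0.0784


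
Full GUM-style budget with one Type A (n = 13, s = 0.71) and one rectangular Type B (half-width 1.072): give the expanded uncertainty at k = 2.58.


u_A = s / sqrt(n) = 0.71 / sqrt(13) = 0.19691857
u_B = half_width / sqrt(3) = 1.072 / sqrt(3) = 0.61891949
uc = sqrt(u_A^2 + u_B^2) = sqrt(0.19691857^2 + 0.61891949^2) = 0.64949077
U = k * uc = 2.58 * 0.64949077
U = 1.6757

1.6757


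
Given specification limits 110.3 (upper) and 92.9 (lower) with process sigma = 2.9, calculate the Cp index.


Cp = (USL - LSL) / (6 * sigma)
= (110.3 - 92.9) / (6 * 2.9)
= 17.4000 / 17.4000
= 1.0000

1.0000


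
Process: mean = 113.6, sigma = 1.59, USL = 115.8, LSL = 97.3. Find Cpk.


Cpu = (USL - mean) / (3*sigma) = (115.8 - 113.6) / (3*1.59) = 0.4612
Cpl = (mean - LSL) / (3*sigma) = (113.6 - 97.3) / (3*1.59) = 3.4172
Cpk = min(Cpu, Cpl) = 0.4612

0.4612


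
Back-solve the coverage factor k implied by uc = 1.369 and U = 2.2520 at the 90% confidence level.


k = U / uc
k = 2.2520 / 1.369
k = 1.645

1.645


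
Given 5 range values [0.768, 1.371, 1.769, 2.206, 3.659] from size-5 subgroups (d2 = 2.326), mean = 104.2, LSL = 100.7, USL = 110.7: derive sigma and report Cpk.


R_bar = (0.768 + 1.371 + 1.769 + 2.206 + 3.659) / 5 = 1.9546
sigma = R_bar / d2 = 1.9546 / 2.326 = 0.84032674
Cp = (USL - LSL)/(6*sigma) = (110.7 - 100.7)/(6*0.84032674) = 1.9834
Cpu = (110.7 - 104.2)/(3*0.84032674) = 2.5784
Cpl = (104.2 - 100.7)/(3*0.84032674) = 1.3883
Cpk = min(Cpu, Cpl) = 1.3883

1.3883


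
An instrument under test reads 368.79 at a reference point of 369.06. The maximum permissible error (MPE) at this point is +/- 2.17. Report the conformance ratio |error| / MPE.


e = indication - reference = 368.79 - 369.06 = -0.2700
|e| = 0.2700
ratio = |e| / MPE = 0.2700 / 2.17
ratio = 0.1244

0.1244


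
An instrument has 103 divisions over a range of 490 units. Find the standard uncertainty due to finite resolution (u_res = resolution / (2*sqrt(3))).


resolution = range / divisions
resolution = 490 / 103 = 4.7572816
u_res = resolution / (2*sqrt(3))
u_res = 4.7572816 / 3.4641016
u_res = 1.3733

1.3733


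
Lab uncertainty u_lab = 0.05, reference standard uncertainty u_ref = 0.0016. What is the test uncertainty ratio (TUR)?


TUR = u_lab / u_ref
= 0.05 / 0.0016
= 31.2500

31.2500


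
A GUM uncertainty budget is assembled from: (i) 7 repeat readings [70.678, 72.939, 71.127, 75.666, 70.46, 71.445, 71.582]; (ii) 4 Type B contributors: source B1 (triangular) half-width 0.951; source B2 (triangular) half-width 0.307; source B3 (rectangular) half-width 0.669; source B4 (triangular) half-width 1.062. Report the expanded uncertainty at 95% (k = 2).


mean = (70.678 + 72.939 + 71.127 + 75.666 + 70.46 + 71.445 + 71.582) / 7 = 71.98528571
s = sqrt(sum((x - mean)^2)/(n-1)) = 1.8112575
u_A = s / sqrt(n) = 1.8112575 / sqrt(7) = 0.68459099
u_B1 = 0.951 / sqrt(6) = 0.38824412
u_B2 = 0.307 / sqrt(6) = 0.12533223
u_B3 = 0.669 / sqrt(3) = 0.38624733
u_B4 = 1.062 / sqrt(6) = 0.43355968
uc = sqrt(0.68459099^2 + 0.38824412^2 + 0.12533223^2 + 0.38624733^2 + 0.43355968^2) = 0.98603625
U = k * uc = 2 * 0.98603625
U = 1.9721

1.9721


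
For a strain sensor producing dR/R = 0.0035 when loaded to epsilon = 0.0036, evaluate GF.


GF = (dR/R) / epsilon
= 0.0035 / 0.0036
= 0.9722

0.9722


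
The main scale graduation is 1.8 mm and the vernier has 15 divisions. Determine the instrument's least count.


LC = MSD / n_div
= 1.8 / 15
= 0.1200

0.1200


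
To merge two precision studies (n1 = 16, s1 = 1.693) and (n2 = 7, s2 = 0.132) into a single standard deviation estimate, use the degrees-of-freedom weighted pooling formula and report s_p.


s_p = sqrt(((n1-1)*s1^2 + (n2-1)*s2^2) / (n1+n2-2))
numerator = (16-1)*1.693^2 + (7-1)*0.132^2 = 42.993735 + 0.104544 = 43.098279
denominator = 16 + 7 - 2 = 21
s_p^2 = 43.098279 / 21 = 2.052299
s_p = sqrt(2.052299) = 1.4326

1.4326


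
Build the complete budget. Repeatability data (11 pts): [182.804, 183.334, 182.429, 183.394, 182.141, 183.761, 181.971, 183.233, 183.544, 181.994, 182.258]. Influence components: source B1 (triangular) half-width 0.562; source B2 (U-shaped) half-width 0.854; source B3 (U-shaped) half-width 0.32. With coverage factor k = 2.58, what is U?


mean = (182.804 + 183.334 + 182.429 + 183.394 + 182.141 + 183.761 + 181.971 + 183.233 + 183.544 + 181.994 + 182.258) / 11 = 182.8057273
s = sqrt(sum((x - mean)^2)/(n-1)) = 0.6711748
u_A = s / sqrt(n) = 0.6711748 / sqrt(11) = 0.20236682
u_B1 = 0.562 / sqrt(6) = 0.22943554
u_B2 = 0.854 / sqrt(2) = 0.60386919
u_B3 = 0.32 / sqrt(2) = 0.22627417
uc = sqrt(0.20236682^2 + 0.22943554^2 + 0.60386919^2 + 0.22627417^2) = 0.71375836
U = k * uc = 2.58 * 0.71375836
U = 1.8415

1.8415


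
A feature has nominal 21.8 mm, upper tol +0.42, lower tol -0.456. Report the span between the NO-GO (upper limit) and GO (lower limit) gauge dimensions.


GO = nominal - lower_tol (smallest hole = maximum material condition)
GO = 21.8 - 0.456 = 21.344
NO-GO = nominal + upper_tol (largest hole = least material condition)
NO-GO = 21.8 + 0.42 = 22.22
spread = NO-GO - GO = 22.22 - 21.344 = 0.8760

0.8760


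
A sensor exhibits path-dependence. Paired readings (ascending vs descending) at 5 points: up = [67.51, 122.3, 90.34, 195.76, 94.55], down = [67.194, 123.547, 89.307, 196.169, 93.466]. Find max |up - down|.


|67.51 - 67.194| = 0.3160
|122.3 - 123.547| = 1.2470
|90.34 - 89.307| = 1.0330
|195.76 - 196.169| = 0.4090
|94.55 - 93.466| = 1.0840
hysteresis = max(diffs) = 1.2470

1.2470


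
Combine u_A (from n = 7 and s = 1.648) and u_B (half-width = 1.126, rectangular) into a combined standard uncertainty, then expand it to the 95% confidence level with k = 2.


u_A = s / sqrt(n) = 1.648 / sqrt(7) = 0.62288545
u_B = half_width / sqrt(3) = 1.126 / sqrt(3) = 0.6500964
uc = sqrt(u_A^2 + u_B^2) = sqrt(0.62288545^2 + 0.6500964^2) = 0.90033972
U = k * uc = 2 * 0.90033972
U = 1.8007

1.8007


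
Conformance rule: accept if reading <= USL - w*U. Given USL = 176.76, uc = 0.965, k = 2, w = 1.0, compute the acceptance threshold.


U = k * uc = 2 * 0.965 = 1.93
guard band g = w * U = 1.0 * 1.93 = 1.93
AL = USL - g = 176.76 - 1.93
AL = 174.8300

174.8300


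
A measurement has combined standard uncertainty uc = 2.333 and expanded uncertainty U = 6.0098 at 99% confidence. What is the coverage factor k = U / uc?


k = U / uc
k = 6.0098 / 2.333
k = 2.576

2.576


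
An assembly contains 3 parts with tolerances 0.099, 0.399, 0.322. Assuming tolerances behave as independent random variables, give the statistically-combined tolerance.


RSS = sqrt(0.099^2 + 0.399^2 + 0.322^2)
= sqrt(0.272686)
= 0.5222

0.5222


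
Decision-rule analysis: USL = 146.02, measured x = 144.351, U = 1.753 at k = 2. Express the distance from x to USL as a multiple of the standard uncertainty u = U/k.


u = U / k = 1.753 / 2 = 0.8765
margin = |USL - x| = |146.02 - 144.351| = 1.669
z = margin / u = 1.669 / 0.8765
z = 1.9042

1.9042


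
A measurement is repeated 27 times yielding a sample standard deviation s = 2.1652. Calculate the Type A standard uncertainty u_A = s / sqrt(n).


u_A = s / sqrt(n)
u_A = 2.1652 / sqrt(27)
u_A = 2.1652 / 5.1961524
u_A = 0.4167

0.4167


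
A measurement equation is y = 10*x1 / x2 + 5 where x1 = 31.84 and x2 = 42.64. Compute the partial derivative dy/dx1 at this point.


y = 10*x1 / x2 + 5
dy/dx1 = 10/x2
Evaluate at x2 = 42.64: c1 = 10 / 42.64
c1 = 0.2345

0.2345


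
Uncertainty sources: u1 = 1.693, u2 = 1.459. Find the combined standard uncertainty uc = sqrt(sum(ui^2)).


uc = sqrt(1.693^2 + 1.459^2)
uc = sqrt(4.99493)
uc = 2.2349

2.2349


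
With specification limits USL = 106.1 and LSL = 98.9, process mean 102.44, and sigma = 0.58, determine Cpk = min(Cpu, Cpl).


Cpu = (USL - mean) / (3*sigma) = (106.1 - 102.44) / (3*0.58) = 2.1034
Cpl = (mean - LSL) / (3*sigma) = (102.44 - 98.9) / (3*0.58) = 2.0345
Cpk = min(Cpu, Cpl) = 2.0345

2.0345


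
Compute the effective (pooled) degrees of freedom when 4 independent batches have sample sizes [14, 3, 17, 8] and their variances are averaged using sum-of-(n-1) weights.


nu = sum_i (n_i - 1)
nu = ((14 - 1) + (3 - 1) + (17 - 1) + (8 - 1))
nu = 13 + 2 + 16 + 7
nu = 38

38


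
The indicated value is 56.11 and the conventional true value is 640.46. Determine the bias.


Systematic error = measured - true
= 56.11 - 640.46
= -584.3500

-584.3500


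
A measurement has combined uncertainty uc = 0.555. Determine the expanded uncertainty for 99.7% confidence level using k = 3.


U = k * uc
U = 3 * 0.555
U = 1.6650

1.6650


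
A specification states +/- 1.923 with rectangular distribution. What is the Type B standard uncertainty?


u_B = half_width / sqrt(3)
u_B = 1.923 / 1.7320508
u_B = 1.1102

1.1102


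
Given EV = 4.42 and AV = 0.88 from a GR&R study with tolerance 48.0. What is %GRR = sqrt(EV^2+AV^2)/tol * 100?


GRR = sqrt(EV^2 + AV^2) = sqrt(4.42^2 + 0.88^2) = 4.5067505
%GRR = GRR / tol * 100 = 4.5067505 / 48.0 * 100
%GRR = 9.3891

9.3891


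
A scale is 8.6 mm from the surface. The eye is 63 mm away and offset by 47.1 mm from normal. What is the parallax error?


error = h * offset / d
= 8.6 * 47.1 / 63
= 6.4295

6.4295


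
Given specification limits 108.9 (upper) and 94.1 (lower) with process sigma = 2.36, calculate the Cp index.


Cp = (USL - LSL) / (6 * sigma)
= (108.9 - 94.1) / (6 * 2.36)
= 14.8000 / 14.1600
= 1.0452

1.0452


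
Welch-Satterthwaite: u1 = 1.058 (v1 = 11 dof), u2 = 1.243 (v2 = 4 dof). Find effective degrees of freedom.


uc = sqrt(u1^2 + u2^2) = sqrt(1.058^2 + 1.243^2) = 1.632303
v_eff = uc^4 / (u1^4/v1 + u2^4/v2)
= 1.632303^4 / (1.058^4/11 + 1.243^4/4)
= 7.0990971 / 0.71070099
v_eff = 9.9889

9.9889


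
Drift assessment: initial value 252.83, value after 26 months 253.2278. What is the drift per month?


rate = (v2 - v1) / months
= (253.2278 - 252.83) / 26
= 0.3978 / 26
= 0.0153

0.0153


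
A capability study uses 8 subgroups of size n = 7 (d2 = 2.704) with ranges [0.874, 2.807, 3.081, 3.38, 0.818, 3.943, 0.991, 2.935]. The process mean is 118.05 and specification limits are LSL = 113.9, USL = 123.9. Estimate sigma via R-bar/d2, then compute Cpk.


R_bar = (0.874 + 2.807 + 3.081 + 3.38 + 0.818 + 3.943 + 0.991 + 2.935) / 8 = 2.353625
sigma = R_bar / d2 = 2.353625 / 2.704 = 0.87042345
Cp = (USL - LSL)/(6*sigma) = (123.9 - 113.9)/(6*0.87042345) = 1.9148
Cpu = (123.9 - 118.05)/(3*0.87042345) = 2.2403
Cpl = (118.05 - 113.9)/(3*0.87042345) = 1.5893
Cpk = min(Cpu, Cpl) = 1.5893

1.5893


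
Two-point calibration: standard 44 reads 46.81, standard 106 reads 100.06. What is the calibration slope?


slope = (y2 - y1) / (x2 - x1)
= (100.06 - 46.81) / (106 - 44)
= 53.2500 / 62
= 0.8589

0.8589


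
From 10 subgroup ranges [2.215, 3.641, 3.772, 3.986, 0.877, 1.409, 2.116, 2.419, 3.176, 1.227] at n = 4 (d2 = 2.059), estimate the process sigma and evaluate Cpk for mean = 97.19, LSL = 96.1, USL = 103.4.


R_bar = (2.215 + 3.641 + 3.772 + 3.986 + 0.877 + 1.409 + 2.116 + 2.419 + 3.176 + 1.227) / 10 = 2.4838
sigma = R_bar / d2 = 2.4838 / 2.059 = 1.2063137
Cp = (USL - LSL)/(6*sigma) = (103.4 - 96.1)/(6*1.2063137) = 1.0086
Cpu = (103.4 - 97.19)/(3*1.2063137) = 1.7160
Cpl = (97.19 - 96.1)/(3*1.2063137) = 0.3012
Cpk = min(Cpu, Cpl) = 0.3012

0.3012
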